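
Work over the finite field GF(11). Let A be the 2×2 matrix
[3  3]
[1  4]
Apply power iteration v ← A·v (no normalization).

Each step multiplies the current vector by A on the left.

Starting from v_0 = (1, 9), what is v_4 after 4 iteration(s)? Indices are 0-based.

v_4 = (1, 4)

v_0 = (1, 9).
v_1 = A·v_0 = (8, 4).
v_2 = A·v_1 = (3, 2).
v_3 = A·v_2 = (4, 0).
v_4 = A·v_3 = (1, 4).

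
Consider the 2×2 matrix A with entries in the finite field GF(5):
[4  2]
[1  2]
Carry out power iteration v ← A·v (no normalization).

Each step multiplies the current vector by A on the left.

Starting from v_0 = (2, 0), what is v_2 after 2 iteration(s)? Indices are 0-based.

v_0 = (2, 0).
v_1 = A·v_0 = (3, 2).
v_2 = A·v_1 = (1, 2).

v_2 = (1, 2)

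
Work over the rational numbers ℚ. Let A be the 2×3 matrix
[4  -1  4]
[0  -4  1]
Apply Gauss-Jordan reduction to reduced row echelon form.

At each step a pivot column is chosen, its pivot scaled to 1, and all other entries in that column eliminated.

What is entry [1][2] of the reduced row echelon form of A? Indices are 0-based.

M[1][2] = -1/4

step 1: normalize row 0 (÷4) = (1, -1/4, 1)
step 2: normalize row 1 (÷-4) = (0, 1, -1/4)
  row 0: subtract -1/4×row1 = (1, 0, 15/16)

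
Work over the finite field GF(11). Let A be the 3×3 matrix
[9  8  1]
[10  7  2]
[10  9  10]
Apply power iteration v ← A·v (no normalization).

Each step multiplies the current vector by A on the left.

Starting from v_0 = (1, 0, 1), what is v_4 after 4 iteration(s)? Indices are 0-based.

v_4 = (4, 4, 0)

v_0 = (1, 0, 1).
v_1 = A·v_0 = (10, 1, 9).
v_2 = A·v_1 = (8, 4, 1).
v_3 = A·v_2 = (6, 0, 5).
v_4 = A·v_3 = (4, 4, 0).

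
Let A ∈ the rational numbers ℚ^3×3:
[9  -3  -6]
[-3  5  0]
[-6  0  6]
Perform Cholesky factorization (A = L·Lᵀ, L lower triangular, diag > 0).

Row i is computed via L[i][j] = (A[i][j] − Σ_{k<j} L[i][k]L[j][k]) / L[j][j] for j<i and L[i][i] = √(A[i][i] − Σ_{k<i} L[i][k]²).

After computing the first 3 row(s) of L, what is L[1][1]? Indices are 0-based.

L[1][1] = 2

Step 1: L[0][0] = √(9) = 3.
  L[1][0] = (-3) / L[0][0] = -1.
Step 2: L[1][1] = √(4) = 2.
  L[2][0] = (-6) / L[0][0] = -2.
  L[2][1] = (-2) / L[1][1] = -1.
Step 3: L[2][2] = √(1) = 1.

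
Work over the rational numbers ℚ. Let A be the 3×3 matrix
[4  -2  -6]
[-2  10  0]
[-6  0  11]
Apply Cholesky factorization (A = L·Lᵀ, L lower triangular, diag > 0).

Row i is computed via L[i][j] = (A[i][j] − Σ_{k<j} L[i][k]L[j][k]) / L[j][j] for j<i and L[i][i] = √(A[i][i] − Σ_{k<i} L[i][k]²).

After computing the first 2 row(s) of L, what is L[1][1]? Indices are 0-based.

L[1][1] = 3

Step 1: L[0][0] = √(4) = 2.
  L[1][0] = (-2) / L[0][0] = -1.
Step 2: L[1][1] = √(9) = 3.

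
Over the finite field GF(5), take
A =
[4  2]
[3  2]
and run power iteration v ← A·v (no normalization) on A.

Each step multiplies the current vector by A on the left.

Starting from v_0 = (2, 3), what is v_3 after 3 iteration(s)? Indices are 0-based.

v_3 = (2, 2)

v_0 = (2, 3).
v_1 = A·v_0 = (4, 2).
v_2 = A·v_1 = (0, 1).
v_3 = A·v_2 = (2, 2).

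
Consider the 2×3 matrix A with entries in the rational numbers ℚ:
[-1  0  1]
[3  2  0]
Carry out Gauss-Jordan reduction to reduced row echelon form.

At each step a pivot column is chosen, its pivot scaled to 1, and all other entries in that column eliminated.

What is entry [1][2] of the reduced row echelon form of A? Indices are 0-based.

step 1: normalize row 0 (÷-1) = (1, 0, -1)
  row 1: subtract 3×row0 = (0, 2, 3)
step 2: normalize row 1 (÷2) = (0, 1, 3/2)

M[1][2] = 3/2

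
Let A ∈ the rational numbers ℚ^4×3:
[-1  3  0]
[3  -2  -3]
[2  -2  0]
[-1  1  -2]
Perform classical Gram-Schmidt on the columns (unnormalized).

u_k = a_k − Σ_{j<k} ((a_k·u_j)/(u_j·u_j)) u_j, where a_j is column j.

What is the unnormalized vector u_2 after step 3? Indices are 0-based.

u_2 = (22/37, -44/37, 32/37, -90/37)

Step 1: u_0 = a_0 = (-1, 3, 2, -1).
Step 2: u_1 = a_1 − (-14/15)·u_0 = (31/15, 4/5, -2/15, 1/15).
Step 3: u_2 = a_2 − (-7/15)·u_0 − (-19/37)·u_1 = (22/37, -44/37, 32/37, -90/37).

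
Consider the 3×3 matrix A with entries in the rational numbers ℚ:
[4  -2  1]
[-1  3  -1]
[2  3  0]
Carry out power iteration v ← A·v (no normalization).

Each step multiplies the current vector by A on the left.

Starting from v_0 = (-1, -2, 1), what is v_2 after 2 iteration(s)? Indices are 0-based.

v_0 = (-1, -2, 1).
v_1 = A·v_0 = (1, -6, -8).
v_2 = A·v_1 = (8, -11, -16).

v_2 = (8, -11, -16)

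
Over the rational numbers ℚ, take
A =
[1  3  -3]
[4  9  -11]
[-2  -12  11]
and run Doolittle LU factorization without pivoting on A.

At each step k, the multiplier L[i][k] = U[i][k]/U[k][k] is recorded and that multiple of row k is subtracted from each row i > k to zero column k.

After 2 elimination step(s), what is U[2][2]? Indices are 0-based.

U[2][2] = 3

k=0: U[0][0]=1
  eliminate (1,0): mult=4, new row 1: (0, -3, 1); set L[1][0]=4
  eliminate (2,0): mult=-2, new row 2: (0, -6, 5); set L[2][0]=-2
k=1: U[1][1]=-3
  eliminate (2,1): mult=2, new row 2: (0, 0, 3); set L[2][1]=2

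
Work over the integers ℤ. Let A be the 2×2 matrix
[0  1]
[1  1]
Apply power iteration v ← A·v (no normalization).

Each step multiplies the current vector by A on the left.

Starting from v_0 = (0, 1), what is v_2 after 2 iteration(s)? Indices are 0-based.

v_0 = (0, 1).
v_1 = A·v_0 = (1, 1).
v_2 = A·v_1 = (1, 2).

v_2 = (1, 2)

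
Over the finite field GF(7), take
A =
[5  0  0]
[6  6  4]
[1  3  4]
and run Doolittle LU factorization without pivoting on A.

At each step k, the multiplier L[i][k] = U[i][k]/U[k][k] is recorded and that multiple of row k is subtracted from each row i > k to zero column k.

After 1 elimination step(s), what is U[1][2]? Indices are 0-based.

U[1][2] = 4

Step 1: pivot at (0,0) is 5.
  row1 ← row1 − (4)·row0  ⇒  L[1][0]=4, U row1=(0, 6, 4)
  row2 ← row2 − (3)·row0  ⇒  L[2][0]=3, U row2=(0, 3, 4)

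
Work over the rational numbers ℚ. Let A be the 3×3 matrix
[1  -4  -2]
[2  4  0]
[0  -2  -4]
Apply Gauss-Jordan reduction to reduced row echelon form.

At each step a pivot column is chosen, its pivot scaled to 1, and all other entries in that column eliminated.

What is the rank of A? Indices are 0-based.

rank = 3

[1] R0 /= 1  ⇒  (1, -4, -2)
     R1 -= 2·R0  ⇒  (0, 12, 4)
[2] R1 /= 12  ⇒  (0, 1, 1/3)
     R0 -= -4·R1  ⇒  (1, 0, -2/3)
     R2 -= -2·R1  ⇒  (0, 0, -10/3)
[3] R2 /= -10/3  ⇒  (0, 0, 1)
     R0 -= -2/3·R2  ⇒  (1, 0, 0)
     R1 -= 1/3·R2  ⇒  (0, 1, 0)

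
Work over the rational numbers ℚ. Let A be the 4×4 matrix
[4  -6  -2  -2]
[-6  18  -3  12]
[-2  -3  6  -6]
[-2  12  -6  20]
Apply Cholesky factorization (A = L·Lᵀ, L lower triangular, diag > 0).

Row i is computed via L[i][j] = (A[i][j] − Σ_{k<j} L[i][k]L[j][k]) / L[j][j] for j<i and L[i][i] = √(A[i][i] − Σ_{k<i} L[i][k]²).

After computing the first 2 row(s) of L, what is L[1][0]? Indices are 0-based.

L[1][0] = -3

Step 1: L[0][0] = √(4) = 2.
  L[1][0] = (-6) / L[0][0] = -3.
Step 2: L[1][1] = √(9) = 3.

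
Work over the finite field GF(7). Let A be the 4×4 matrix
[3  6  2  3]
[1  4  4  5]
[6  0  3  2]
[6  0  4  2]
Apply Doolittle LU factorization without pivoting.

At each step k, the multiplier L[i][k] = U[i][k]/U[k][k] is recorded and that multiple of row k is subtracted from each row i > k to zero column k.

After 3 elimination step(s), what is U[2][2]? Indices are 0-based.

[col 0] pivot 3
  R1 -= 5*R0 → (0, 2, 1, 4)  (L[1][0] := 5)
  R2 -= 2*R0 → (0, 2, 6, 3)  (L[2][0] := 2)
  R3 -= 2*R0 → (0, 2, 0, 3)  (L[3][0] := 2)
[col 1] pivot 2
  R2 -= 1*R1 → (0, 0, 5, 6)  (L[2][1] := 1)
  R3 -= 1*R1 → (0, 0, 6, 6)  (L[3][1] := 1)
[col 2] pivot 5
  R3 -= 4*R2 → (0, 0, 0, 3)  (L[3][2] := 4)

U[2][2] = 5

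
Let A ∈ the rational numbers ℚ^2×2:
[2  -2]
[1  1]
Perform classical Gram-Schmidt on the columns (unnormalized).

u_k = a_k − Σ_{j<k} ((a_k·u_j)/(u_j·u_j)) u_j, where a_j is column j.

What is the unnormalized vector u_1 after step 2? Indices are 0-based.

Step 1: u_0 = a_0 = (2, 1).
Step 2: u_1 = a_1 − (-3/5)·u_0 = (-4/5, 8/5).

u_1 = (-4/5, 8/5)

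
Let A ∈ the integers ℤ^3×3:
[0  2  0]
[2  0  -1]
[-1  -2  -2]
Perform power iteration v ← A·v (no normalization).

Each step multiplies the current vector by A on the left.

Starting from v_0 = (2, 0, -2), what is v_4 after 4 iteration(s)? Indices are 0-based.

v_0 = (2, 0, -2).
v_1 = A·v_0 = (0, 6, 2).
v_2 = A·v_1 = (12, -2, -16).
v_3 = A·v_2 = (-4, 40, 24).
v_4 = A·v_3 = (80, -32, -124).

v_4 = (80, -32, -124)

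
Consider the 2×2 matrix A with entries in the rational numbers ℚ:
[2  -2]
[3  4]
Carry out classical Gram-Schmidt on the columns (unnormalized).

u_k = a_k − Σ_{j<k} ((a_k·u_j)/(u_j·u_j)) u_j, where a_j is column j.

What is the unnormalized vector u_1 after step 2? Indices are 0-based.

Step 1: u_0 = a_0 = (2, 3).
Step 2: u_1 = a_1 − (8/13)·u_0 = (-42/13, 28/13).

u_1 = (-42/13, 28/13)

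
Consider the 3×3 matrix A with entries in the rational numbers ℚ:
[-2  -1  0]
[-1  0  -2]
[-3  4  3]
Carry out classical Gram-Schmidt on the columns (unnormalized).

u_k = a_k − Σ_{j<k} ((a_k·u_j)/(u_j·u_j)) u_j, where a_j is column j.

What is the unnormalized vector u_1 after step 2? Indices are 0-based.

u_1 = (-17/7, -5/7, 13/7)

Step 1: u_0 = a_0 = (-2, -1, -3).
Step 2: u_1 = a_1 − (-5/7)·u_0 = (-17/7, -5/7, 13/7).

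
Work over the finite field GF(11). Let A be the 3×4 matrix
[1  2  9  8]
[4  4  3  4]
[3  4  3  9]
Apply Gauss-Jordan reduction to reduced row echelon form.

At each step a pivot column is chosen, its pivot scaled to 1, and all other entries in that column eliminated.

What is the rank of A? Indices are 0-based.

rank = 3

pivot(0,0)=1: scale R0 → (1, 2, 9, 8)
  clear (1,0): R1 −= (4)R0 → (0, 7, 0, 5)
  clear (2,0): R2 −= (3)R0 → (0, 9, 9, 7)
pivot(1,1)=7: scale R1 → (0, 1, 0, 7)
  clear (0,1): R0 −= (2)R1 → (1, 0, 9, 5)
  clear (2,1): R2 −= (9)R1 → (0, 0, 9, 10)
pivot(2,2)=9: scale R2 → (0, 0, 1, 6)
  clear (0,2): R0 −= (9)R2 → (1, 0, 0, 6)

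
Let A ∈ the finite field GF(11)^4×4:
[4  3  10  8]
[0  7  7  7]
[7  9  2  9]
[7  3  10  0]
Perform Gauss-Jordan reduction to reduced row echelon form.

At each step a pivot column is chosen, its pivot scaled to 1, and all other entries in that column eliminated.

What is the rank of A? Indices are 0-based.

step 1: normalize row 0 (÷4) = (1, 9, 8, 2)
  row 2: subtract 7×row0 = (0, 1, 1, 6)
  row 3: subtract 7×row0 = (0, 6, 9, 8)
step 2: normalize row 1 (÷7) = (0, 1, 1, 1)
  row 0: subtract 9×row1 = (1, 0, 10, 4)
  row 2: subtract 1×row1 = (0, 0, 0, 5)
  row 3: subtract 6×row1 = (0, 0, 3, 2)
step 3: exchange rows 2,3
step 3: normalize row 2 (÷3) = (0, 0, 1, 8)
  row 0: subtract 10×row2 = (1, 0, 0, 1)
  row 1: subtract 1×row2 = (0, 1, 0, 4)
step 4: normalize row 3 (÷5) = (0, 0, 0, 1)
  row 0: subtract 1×row3 = (1, 0, 0, 0)
  row 1: subtract 4×row3 = (0, 1, 0, 0)
  row 2: subtract 8×row3 = (0, 0, 1, 0)

rank = 4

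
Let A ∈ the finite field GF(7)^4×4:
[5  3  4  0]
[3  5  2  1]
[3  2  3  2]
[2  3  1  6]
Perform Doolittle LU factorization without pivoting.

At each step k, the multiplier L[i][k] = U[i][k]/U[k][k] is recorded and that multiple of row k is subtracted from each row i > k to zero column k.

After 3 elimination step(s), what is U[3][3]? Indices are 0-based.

[col 0] pivot 5
  R1 -= 2*R0 → (0, 6, 1, 1)  (L[1][0] := 2)
  R2 -= 2*R0 → (0, 3, 2, 2)  (L[2][0] := 2)
  R3 -= 6*R0 → (0, 6, 5, 6)  (L[3][0] := 6)
[col 1] pivot 6
  R2 -= 4*R1 → (0, 0, 5, 5)  (L[2][1] := 4)
  R3 -= 1*R1 → (0, 0, 4, 5)  (L[3][1] := 1)
[col 2] pivot 5
  R3 -= 5*R2 → (0, 0, 0, 1)  (L[3][2] := 5)

U[3][3] = 1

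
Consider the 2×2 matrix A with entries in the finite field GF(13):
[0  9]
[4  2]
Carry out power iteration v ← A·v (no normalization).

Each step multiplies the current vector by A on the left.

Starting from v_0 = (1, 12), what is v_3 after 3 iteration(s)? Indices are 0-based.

v_0 = (1, 12).
v_1 = A·v_0 = (4, 2).
v_2 = A·v_1 = (5, 7).
v_3 = A·v_2 = (11, 8).

v_3 = (11, 8)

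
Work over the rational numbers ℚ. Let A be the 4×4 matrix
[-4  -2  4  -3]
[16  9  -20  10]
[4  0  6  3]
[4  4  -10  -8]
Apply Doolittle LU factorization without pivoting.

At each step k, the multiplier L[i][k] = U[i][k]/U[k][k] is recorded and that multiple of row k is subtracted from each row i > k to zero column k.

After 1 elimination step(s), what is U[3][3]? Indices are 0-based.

U[3][3] = -11

Step 1: pivot at (0,0) is -4.
  row1 ← row1 − (-4)·row0  ⇒  L[1][0]=-4, U row1=(0, 1, -4, -2)
  row2 ← row2 − (-1)·row0  ⇒  L[2][0]=-1, U row2=(0, -2, 10, 0)
  row3 ← row3 − (-1)·row0  ⇒  L[3][0]=-1, U row3=(0, 2, -6, -11)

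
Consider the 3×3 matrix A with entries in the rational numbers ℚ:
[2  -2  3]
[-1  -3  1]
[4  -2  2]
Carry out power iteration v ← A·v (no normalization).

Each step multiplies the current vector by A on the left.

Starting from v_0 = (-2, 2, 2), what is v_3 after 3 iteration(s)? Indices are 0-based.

v_0 = (-2, 2, 2).
v_1 = A·v_0 = (-2, -2, -8).
v_2 = A·v_1 = (-24, 0, -20).
v_3 = A·v_2 = (-108, 4, -136).

v_3 = (-108, 4, -136)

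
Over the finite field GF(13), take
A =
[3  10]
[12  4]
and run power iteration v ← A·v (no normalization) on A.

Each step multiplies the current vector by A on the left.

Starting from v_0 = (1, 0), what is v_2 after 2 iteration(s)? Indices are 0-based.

v_2 = (12, 6)

v_0 = (1, 0).
v_1 = A·v_0 = (3, 12).
v_2 = A·v_1 = (12, 6).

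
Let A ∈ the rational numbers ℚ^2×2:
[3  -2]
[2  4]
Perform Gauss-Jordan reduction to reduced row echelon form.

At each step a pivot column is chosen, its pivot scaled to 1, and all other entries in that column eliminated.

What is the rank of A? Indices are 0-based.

[1] R0 /= 3  ⇒  (1, -2/3)
     R1 -= 2·R0  ⇒  (0, 16/3)
[2] R1 /= 16/3  ⇒  (0, 1)
     R0 -= -2/3·R1  ⇒  (1, 0)

rank = 2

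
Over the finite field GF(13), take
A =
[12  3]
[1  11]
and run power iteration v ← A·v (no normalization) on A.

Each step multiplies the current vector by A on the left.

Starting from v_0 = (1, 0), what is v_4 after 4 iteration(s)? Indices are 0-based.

v_4 = (4, 6)

v_0 = (1, 0).
v_1 = A·v_0 = (12, 1).
v_2 = A·v_1 = (4, 10).
v_3 = A·v_2 = (0, 10).
v_4 = A·v_3 = (4, 6).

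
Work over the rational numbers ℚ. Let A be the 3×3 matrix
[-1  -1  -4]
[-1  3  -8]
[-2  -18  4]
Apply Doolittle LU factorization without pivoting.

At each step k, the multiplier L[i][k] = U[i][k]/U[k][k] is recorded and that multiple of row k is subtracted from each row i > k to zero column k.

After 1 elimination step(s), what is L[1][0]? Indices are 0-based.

Step 1: pivot at (0,0) is -1.
  row1 ← row1 − (1)·row0  ⇒  L[1][0]=1, U row1=(0, 4, -4)
  row2 ← row2 − (2)·row0  ⇒  L[2][0]=2, U row2=(0, -16, 12)

L[1][0] = 1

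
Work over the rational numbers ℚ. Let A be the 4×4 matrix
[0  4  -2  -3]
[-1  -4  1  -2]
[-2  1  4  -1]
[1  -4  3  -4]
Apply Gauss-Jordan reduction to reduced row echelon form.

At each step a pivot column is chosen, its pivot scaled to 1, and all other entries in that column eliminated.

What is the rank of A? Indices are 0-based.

[1] R0 <-> R1
[1] R0 /= -1  ⇒  (1, 4, -1, 2)
     R2 -= -2·R0  ⇒  (0, 9, 2, 3)
     R3 -= 1·R0  ⇒  (0, -8, 4, -6)
[2] R1 /= 4  ⇒  (0, 1, -1/2, -3/4)
     R0 -= 4·R1  ⇒  (1, 0, 1, 5)
     R2 -= 9·R1  ⇒  (0, 0, 13/2, 39/4)
     R3 -= -8·R1  ⇒  (0, 0, 0, -12)
[3] R2 /= 13/2  ⇒  (0, 0, 1, 3/2)
     R0 -= 1·R2  ⇒  (1, 0, 0, 7/2)
     R1 -= -1/2·R2  ⇒  (0, 1, 0, 0)
[4] R3 /= -12  ⇒  (0, 0, 0, 1)
     R0 -= 7/2·R3  ⇒  (1, 0, 0, 0)
     R2 -= 3/2·R3  ⇒  (0, 0, 1, 0)

rank = 4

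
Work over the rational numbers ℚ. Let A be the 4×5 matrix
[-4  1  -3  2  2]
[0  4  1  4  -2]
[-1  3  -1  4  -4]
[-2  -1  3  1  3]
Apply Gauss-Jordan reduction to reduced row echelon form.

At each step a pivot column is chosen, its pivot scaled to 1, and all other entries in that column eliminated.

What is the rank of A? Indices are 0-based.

step 1: normalize row 0 (÷-4) = (1, -1/4, 3/4, -1/2, -1/2)
  row 2: subtract -1×row0 = (0, 11/4, -1/4, 7/2, -9/2)
  row 3: subtract -2×row0 = (0, -3/2, 9/2, 0, 2)
step 2: normalize row 1 (÷4) = (0, 1, 1/4, 1, -1/2)
  row 0: subtract -1/4×row1 = (1, 0, 13/16, -1/4, -5/8)
  row 2: subtract 11/4×row1 = (0, 0, -15/16, 3/4, -25/8)
  row 3: subtract -3/2×row1 = (0, 0, 39/8, 3/2, 5/4)
step 3: normalize row 2 (÷-15/16) = (0, 0, 1, -4/5, 10/3)
  row 0: subtract 13/16×row2 = (1, 0, 0, 2/5, -10/3)
  row 1: subtract 1/4×row2 = (0, 1, 0, 6/5, -4/3)
  row 3: subtract 39/8×row2 = (0, 0, 0, 27/5, -15)
step 4: normalize row 3 (÷27/5) = (0, 0, 0, 1, -25/9)
  row 0: subtract 2/5×row3 = (1, 0, 0, 0, -20/9)
  row 1: subtract 6/5×row3 = (0, 1, 0, 0, 2)
  row 2: subtract -4/5×row3 = (0, 0, 1, 0, 10/9)

rank = 4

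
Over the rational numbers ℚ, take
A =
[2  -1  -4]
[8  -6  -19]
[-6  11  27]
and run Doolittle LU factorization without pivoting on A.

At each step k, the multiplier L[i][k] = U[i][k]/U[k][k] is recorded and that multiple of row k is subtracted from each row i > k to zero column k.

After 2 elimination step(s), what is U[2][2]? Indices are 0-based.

Step 1: pivot at (0,0) is 2.
  row1 ← row1 − (4)·row0  ⇒  L[1][0]=4, U row1=(0, -2, -3)
  row2 ← row2 − (-3)·row0  ⇒  L[2][0]=-3, U row2=(0, 8, 15)
Step 2: pivot at (1,1) is -2.
  row2 ← row2 − (-4)·row1  ⇒  L[2][1]=-4, U row2=(0, 0, 3)

U[2][2] = 3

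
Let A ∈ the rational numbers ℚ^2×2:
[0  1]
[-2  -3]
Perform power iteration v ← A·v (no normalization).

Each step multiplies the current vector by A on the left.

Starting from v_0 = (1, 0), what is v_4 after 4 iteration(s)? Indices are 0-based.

v_0 = (1, 0).
v_1 = A·v_0 = (0, -2).
v_2 = A·v_1 = (-2, 6).
v_3 = A·v_2 = (6, -14).
v_4 = A·v_3 = (-14, 30).

v_4 = (-14, 30)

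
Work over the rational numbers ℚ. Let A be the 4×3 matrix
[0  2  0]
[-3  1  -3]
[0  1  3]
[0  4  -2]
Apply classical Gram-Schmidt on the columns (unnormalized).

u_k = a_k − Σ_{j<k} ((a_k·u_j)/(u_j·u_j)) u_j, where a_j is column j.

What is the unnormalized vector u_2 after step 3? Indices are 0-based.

u_2 = (10/21, 0, 68/21, -22/21)

Step 1: u_0 = a_0 = (0, -3, 0, 0).
Step 2: u_1 = a_1 − (-1/3)·u_0 = (2, 0, 1, 4).
Step 3: u_2 = a_2 − (1)·u_0 − (-5/21)·u_1 = (10/21, 0, 68/21, -22/21).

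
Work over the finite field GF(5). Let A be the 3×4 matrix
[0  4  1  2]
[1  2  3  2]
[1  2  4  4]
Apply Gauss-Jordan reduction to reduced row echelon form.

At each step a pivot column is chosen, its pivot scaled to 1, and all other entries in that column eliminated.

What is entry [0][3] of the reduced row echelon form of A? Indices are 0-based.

M[0][3] = 1

step 1: exchange rows 0,1
step 1: normalize row 0 (÷1) = (1, 2, 3, 2)
  row 2: subtract 1×row0 = (0, 0, 1, 2)
step 2: normalize row 1 (÷4) = (0, 1, 4, 3)
  row 0: subtract 2×row1 = (1, 0, 0, 1)
step 3: normalize row 2 (÷1) = (0, 0, 1, 2)
  row 1: subtract 4×row2 = (0, 1, 0, 0)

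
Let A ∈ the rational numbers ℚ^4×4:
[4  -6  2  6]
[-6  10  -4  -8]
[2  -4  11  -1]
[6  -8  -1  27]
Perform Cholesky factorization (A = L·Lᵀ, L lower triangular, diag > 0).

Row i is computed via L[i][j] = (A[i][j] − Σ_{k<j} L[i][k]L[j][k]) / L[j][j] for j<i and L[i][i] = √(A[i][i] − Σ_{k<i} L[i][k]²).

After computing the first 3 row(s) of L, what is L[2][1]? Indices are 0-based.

L[2][1] = -1

Step 1: L[0][0] = √(4) = 2.
  L[1][0] = (-6) / L[0][0] = -3.
Step 2: L[1][1] = √(1) = 1.
  L[2][0] = (2) / L[0][0] = 1.
  L[2][1] = (-1) / L[1][1] = -1.
Step 3: L[2][2] = √(9) = 3.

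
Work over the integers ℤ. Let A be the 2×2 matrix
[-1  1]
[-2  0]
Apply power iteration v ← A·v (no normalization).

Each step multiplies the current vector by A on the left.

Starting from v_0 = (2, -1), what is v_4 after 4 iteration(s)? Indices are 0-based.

v_4 = (-5, -14)

v_0 = (2, -1).
v_1 = A·v_0 = (-3, -4).
v_2 = A·v_1 = (-1, 6).
v_3 = A·v_2 = (7, 2).
v_4 = A·v_3 = (-5, -14).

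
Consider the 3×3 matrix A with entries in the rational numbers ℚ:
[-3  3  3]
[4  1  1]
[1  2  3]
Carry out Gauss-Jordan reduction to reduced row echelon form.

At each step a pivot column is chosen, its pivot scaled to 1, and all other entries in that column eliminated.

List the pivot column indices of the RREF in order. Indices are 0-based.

[1] R0 /= -3  ⇒  (1, -1, -1)
     R1 -= 4·R0  ⇒  (0, 5, 5)
     R2 -= 1·R0  ⇒  (0, 3, 4)
[2] R1 /= 5  ⇒  (0, 1, 1)
     R0 -= -1·R1  ⇒  (1, 0, 0)
     R2 -= 3·R1  ⇒  (0, 0, 1)
[3] R2 /= 1  ⇒  (0, 0, 1)
     R1 -= 1·R2  ⇒  (0, 1, 0)

pivot columns: 0, 1, 2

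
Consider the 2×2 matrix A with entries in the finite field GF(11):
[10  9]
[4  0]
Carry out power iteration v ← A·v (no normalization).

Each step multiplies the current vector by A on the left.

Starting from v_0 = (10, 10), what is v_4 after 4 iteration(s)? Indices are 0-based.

v_4 = (0, 5)

v_0 = (10, 10).
v_1 = A·v_0 = (3, 7).
v_2 = A·v_1 = (5, 1).
v_3 = A·v_2 = (4, 9).
v_4 = A·v_3 = (0, 5).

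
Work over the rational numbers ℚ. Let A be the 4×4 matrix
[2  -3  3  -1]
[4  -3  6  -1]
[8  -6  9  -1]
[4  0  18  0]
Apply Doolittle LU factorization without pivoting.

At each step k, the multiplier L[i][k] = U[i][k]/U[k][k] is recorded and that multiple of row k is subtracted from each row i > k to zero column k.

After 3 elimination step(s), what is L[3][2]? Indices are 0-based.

L[3][2] = -4

[col 0] pivot 2
  R1 -= 2*R0 → (0, 3, 0, 1)  (L[1][0] := 2)
  R2 -= 4*R0 → (0, 6, -3, 3)  (L[2][0] := 4)
  R3 -= 2*R0 → (0, 6, 12, 2)  (L[3][0] := 2)
[col 1] pivot 3
  R2 -= 2*R1 → (0, 0, -3, 1)  (L[2][1] := 2)
  R3 -= 2*R1 → (0, 0, 12, 0)  (L[3][1] := 2)
[col 2] pivot -3
  R3 -= -4*R2 → (0, 0, 0, 4)  (L[3][2] := -4)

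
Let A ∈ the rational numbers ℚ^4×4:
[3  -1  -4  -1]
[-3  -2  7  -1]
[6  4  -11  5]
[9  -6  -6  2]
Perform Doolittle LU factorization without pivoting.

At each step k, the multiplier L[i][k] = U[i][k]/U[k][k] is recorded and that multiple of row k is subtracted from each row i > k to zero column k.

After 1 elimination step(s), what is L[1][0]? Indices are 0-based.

k=0: U[0][0]=3
  eliminate (1,0): mult=-1, new row 1: (0, -3, 3, -2); set L[1][0]=-1
  eliminate (2,0): mult=2, new row 2: (0, 6, -3, 7); set L[2][0]=2
  eliminate (3,0): mult=3, new row 3: (0, -3, 6, 5); set L[3][0]=3

L[1][0] = -1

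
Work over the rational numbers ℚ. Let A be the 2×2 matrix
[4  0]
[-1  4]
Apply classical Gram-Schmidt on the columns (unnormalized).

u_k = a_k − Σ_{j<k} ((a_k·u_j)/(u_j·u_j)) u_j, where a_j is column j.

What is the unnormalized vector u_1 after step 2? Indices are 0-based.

Step 1: u_0 = a_0 = (4, -1).
Step 2: u_1 = a_1 − (-4/17)·u_0 = (16/17, 64/17).

u_1 = (16/17, 64/17)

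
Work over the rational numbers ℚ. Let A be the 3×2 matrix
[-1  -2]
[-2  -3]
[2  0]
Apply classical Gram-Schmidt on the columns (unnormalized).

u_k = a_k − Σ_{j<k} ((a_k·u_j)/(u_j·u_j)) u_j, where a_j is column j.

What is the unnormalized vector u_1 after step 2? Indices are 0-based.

Step 1: u_0 = a_0 = (-1, -2, 2).
Step 2: u_1 = a_1 − (8/9)·u_0 = (-10/9, -11/9, -16/9).

u_1 = (-10/9, -11/9, -16/9)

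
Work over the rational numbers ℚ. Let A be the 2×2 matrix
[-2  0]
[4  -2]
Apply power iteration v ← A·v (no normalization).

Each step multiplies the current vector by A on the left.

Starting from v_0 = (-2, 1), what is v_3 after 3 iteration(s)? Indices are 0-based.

v_0 = (-2, 1).
v_1 = A·v_0 = (4, -10).
v_2 = A·v_1 = (-8, 36).
v_3 = A·v_2 = (16, -104).

v_3 = (16, -104)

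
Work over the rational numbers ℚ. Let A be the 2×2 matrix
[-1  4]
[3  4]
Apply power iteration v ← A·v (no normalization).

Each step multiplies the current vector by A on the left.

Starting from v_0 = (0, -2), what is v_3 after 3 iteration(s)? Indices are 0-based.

v_3 = (-200, -296)

v_0 = (0, -2).
v_1 = A·v_0 = (-8, -8).
v_2 = A·v_1 = (-24, -56).
v_3 = A·v_2 = (-200, -296).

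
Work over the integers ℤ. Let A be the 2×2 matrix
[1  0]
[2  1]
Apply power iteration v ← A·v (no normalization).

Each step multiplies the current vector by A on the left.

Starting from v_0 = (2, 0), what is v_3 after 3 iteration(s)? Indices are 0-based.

v_0 = (2, 0).
v_1 = A·v_0 = (2, 4).
v_2 = A·v_1 = (2, 8).
v_3 = A·v_2 = (2, 12).

v_3 = (2, 12)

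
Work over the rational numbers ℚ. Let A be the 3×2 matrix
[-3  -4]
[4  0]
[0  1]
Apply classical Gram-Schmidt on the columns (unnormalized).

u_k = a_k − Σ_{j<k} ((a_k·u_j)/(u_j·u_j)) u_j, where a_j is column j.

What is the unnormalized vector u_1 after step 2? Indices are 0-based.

Step 1: u_0 = a_0 = (-3, 4, 0).
Step 2: u_1 = a_1 − (12/25)·u_0 = (-64/25, -48/25, 1).

u_1 = (-64/25, -48/25, 1)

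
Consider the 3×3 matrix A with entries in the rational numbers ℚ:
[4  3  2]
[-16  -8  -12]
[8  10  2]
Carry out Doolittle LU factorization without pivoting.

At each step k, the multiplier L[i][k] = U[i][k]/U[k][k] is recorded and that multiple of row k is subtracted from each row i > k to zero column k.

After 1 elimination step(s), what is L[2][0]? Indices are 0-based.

L[2][0] = 2

Step 1: pivot at (0,0) is 4.
  row1 ← row1 − (-4)·row0  ⇒  L[1][0]=-4, U row1=(0, 4, -4)
  row2 ← row2 − (2)·row0  ⇒  L[2][0]=2, U row2=(0, 4, -2)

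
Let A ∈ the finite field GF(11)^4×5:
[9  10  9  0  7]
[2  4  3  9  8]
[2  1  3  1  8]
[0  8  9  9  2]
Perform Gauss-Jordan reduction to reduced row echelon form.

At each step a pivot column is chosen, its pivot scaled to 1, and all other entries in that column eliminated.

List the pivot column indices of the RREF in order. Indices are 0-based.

pivot columns: 0, 1, 2, 3

pivot(0,0)=9: scale R0 → (1, 6, 1, 0, 2)
  clear (1,0): R1 −= (2)R0 → (0, 3, 1, 9, 4)
  clear (2,0): R2 −= (2)R0 → (0, 0, 1, 1, 4)
pivot(1,1)=3: scale R1 → (0, 1, 4, 3, 5)
  clear (0,1): R0 −= (6)R1 → (1, 0, 10, 4, 5)
  clear (3,1): R3 −= (8)R1 → (0, 0, 10, 7, 6)
pivot(2,2)=1: scale R2 → (0, 0, 1, 1, 4)
  clear (0,2): R0 −= (10)R2 → (1, 0, 0, 5, 9)
  clear (1,2): R1 −= (4)R2 → (0, 1, 0, 10, 0)
  clear (3,2): R3 −= (10)R2 → (0, 0, 0, 8, 10)
pivot(3,3)=8: scale R3 → (0, 0, 0, 1, 4)
  clear (0,3): R0 −= (5)R3 → (1, 0, 0, 0, 0)
  clear (1,3): R1 −= (10)R3 → (0, 1, 0, 0, 4)
  clear (2,3): R2 −= (1)R3 → (0, 0, 1, 0, 0)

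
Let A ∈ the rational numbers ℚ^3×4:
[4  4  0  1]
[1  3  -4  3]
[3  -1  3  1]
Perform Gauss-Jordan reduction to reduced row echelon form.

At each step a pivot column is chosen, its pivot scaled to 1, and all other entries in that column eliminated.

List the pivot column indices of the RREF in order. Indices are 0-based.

step 1: normalize row 0 (÷4) = (1, 1, 0, 1/4)
  row 1: subtract 1×row0 = (0, 2, -4, 11/4)
  row 2: subtract 3×row0 = (0, -4, 3, 1/4)
step 2: normalize row 1 (÷2) = (0, 1, -2, 11/8)
  row 0: subtract 1×row1 = (1, 0, 2, -9/8)
  row 2: subtract -4×row1 = (0, 0, -5, 23/4)
step 3: normalize row 2 (÷-5) = (0, 0, 1, -23/20)
  row 0: subtract 2×row2 = (1, 0, 0, 47/40)
  row 1: subtract -2×row2 = (0, 1, 0, -37/40)

pivot columns: 0, 1, 2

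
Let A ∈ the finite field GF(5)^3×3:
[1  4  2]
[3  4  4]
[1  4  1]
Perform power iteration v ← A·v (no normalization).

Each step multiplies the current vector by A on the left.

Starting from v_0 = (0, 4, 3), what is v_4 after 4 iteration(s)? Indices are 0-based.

v_4 = (2, 2, 1)

v_0 = (0, 4, 3).
v_1 = A·v_0 = (2, 3, 4).
v_2 = A·v_1 = (2, 4, 3).
v_3 = A·v_2 = (4, 4, 1).
v_4 = A·v_3 = (2, 2, 1).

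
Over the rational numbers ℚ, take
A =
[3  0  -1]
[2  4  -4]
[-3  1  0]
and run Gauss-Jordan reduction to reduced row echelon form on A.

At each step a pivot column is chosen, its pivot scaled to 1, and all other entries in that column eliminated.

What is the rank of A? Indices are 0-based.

pivot(0,0)=3: scale R0 → (1, 0, -1/3)
  clear (1,0): R1 −= (2)R0 → (0, 4, -10/3)
  clear (2,0): R2 −= (-3)R0 → (0, 1, -1)
pivot(1,1)=4: scale R1 → (0, 1, -5/6)
  clear (2,1): R2 −= (1)R1 → (0, 0, -1/6)
pivot(2,2)=-1/6: scale R2 → (0, 0, 1)
  clear (0,2): R0 −= (-1/3)R2 → (1, 0, 0)
  clear (1,2): R1 −= (-5/6)R2 → (0, 1, 0)

rank = 3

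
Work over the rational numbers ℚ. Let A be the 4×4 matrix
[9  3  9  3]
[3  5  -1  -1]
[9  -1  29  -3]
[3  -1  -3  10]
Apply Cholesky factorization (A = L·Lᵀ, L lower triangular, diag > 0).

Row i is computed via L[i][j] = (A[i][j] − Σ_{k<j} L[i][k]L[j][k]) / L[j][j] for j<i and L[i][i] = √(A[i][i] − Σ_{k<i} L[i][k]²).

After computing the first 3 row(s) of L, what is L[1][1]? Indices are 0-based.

L[1][1] = 2

Step 1: L[0][0] = √(9) = 3.
  L[1][0] = (3) / L[0][0] = 1.
Step 2: L[1][1] = √(4) = 2.
  L[2][0] = (9) / L[0][0] = 3.
  L[2][1] = (-4) / L[1][1] = -2.
Step 3: L[2][2] = √(16) = 4.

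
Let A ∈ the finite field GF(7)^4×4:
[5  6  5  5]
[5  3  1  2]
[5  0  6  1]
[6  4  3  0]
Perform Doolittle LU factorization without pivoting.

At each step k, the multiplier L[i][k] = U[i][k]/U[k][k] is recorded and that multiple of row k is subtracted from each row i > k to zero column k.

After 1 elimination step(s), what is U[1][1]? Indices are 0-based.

Step 1: pivot at (0,0) is 5.
  row1 ← row1 − (1)·row0  ⇒  L[1][0]=1, U row1=(0, 4, 3, 4)
  row2 ← row2 − (1)·row0  ⇒  L[2][0]=1, U row2=(0, 1, 1, 3)
  row3 ← row3 − (4)·row0  ⇒  L[3][0]=4, U row3=(0, 1, 4, 1)

U[1][1] = 4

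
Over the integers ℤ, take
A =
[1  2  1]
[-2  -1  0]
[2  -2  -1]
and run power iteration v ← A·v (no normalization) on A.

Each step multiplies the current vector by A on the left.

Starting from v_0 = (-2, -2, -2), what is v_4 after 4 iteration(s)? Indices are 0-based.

v_4 = (-26, 30, 14)

v_0 = (-2, -2, -2).
v_1 = A·v_0 = (-8, 6, 2).
v_2 = A·v_1 = (6, 10, -30).
v_3 = A·v_2 = (-4, -22, 22).
v_4 = A·v_3 = (-26, 30, 14).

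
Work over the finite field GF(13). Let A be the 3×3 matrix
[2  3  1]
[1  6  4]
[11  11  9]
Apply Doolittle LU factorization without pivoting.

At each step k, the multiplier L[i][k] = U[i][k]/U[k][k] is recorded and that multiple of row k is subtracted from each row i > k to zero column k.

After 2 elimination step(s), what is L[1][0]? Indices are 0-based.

Step 1: pivot at (0,0) is 2.
  row1 ← row1 − (7)·row0  ⇒  L[1][0]=7, U row1=(0, 11, 10)
  row2 ← row2 − (12)·row0  ⇒  L[2][0]=12, U row2=(0, 1, 10)
Step 2: pivot at (1,1) is 11.
  row2 ← row2 − (6)·row1  ⇒  L[2][1]=6, U row2=(0, 0, 2)

L[1][0] = 7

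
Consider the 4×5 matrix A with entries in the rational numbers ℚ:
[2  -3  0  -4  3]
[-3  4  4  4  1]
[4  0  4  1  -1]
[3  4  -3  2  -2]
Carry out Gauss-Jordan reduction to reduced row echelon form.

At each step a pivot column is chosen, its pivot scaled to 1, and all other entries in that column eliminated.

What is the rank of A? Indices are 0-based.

[1] R0 /= 2  ⇒  (1, -3/2, 0, -2, 3/2)
     R1 -= -3·R0  ⇒  (0, -1/2, 4, -2, 11/2)
     R2 -= 4·R0  ⇒  (0, 6, 4, 9, -7)
     R3 -= 3·R0  ⇒  (0, 17/2, -3, 8, -13/2)
[2] R1 /= -1/2  ⇒  (0, 1, -8, 4, -11)
     R0 -= -3/2·R1  ⇒  (1, 0, -12, 4, -15)
     R2 -= 6·R1  ⇒  (0, 0, 52, -15, 59)
     R3 -= 17/2·R1  ⇒  (0, 0, 65, -26, 87)
[3] R2 /= 52  ⇒  (0, 0, 1, -15/52, 59/52)
     R0 -= -12·R2  ⇒  (1, 0, 0, 7/13, -18/13)
     R1 -= -8·R2  ⇒  (0, 1, 0, 22/13, -25/13)
     R3 -= 65·R2  ⇒  (0, 0, 0, -29/4, 53/4)
[4] R3 /= -29/4  ⇒  (0, 0, 0, 1, -53/29)
     R0 -= 7/13·R3  ⇒  (1, 0, 0, 0, -151/377)
     R1 -= 22/13·R3  ⇒  (0, 1, 0, 0, 441/377)
     R2 -= -15/52·R3  ⇒  (0, 0, 1, 0, 229/377)

rank = 4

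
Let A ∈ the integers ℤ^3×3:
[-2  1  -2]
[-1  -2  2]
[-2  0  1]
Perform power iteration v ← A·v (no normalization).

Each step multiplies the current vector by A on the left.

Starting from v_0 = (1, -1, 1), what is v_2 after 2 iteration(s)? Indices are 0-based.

v_0 = (1, -1, 1).
v_1 = A·v_0 = (-5, 3, -1).
v_2 = A·v_1 = (15, -3, 9).

v_2 = (15, -3, 9)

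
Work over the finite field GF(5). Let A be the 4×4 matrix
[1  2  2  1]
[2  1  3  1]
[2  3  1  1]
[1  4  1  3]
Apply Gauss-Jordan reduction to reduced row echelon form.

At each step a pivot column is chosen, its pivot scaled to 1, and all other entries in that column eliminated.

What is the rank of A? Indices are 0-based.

rank = 4

[1] R0 /= 1  ⇒  (1, 2, 2, 1)
     R1 -= 2·R0  ⇒  (0, 2, 4, 4)
     R2 -= 2·R0  ⇒  (0, 4, 2, 4)
     R3 -= 1·R0  ⇒  (0, 2, 4, 2)
[2] R1 /= 2  ⇒  (0, 1, 2, 2)
     R0 -= 2·R1  ⇒  (1, 0, 3, 2)
     R2 -= 4·R1  ⇒  (0, 0, 4, 1)
     R3 -= 2·R1  ⇒  (0, 0, 0, 3)
[3] R2 /= 4  ⇒  (0, 0, 1, 4)
     R0 -= 3·R2  ⇒  (1, 0, 0, 0)
     R1 -= 2·R2  ⇒  (0, 1, 0, 4)
[4] R3 /= 3  ⇒  (0, 0, 0, 1)
     R1 -= 4·R3  ⇒  (0, 1, 0, 0)
     R2 -= 4·R3  ⇒  (0, 0, 1, 0)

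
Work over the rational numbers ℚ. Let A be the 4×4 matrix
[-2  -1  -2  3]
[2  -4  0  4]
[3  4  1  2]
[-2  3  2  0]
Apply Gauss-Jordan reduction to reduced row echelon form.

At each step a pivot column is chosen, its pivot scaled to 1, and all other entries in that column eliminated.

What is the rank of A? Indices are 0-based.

[1] R0 /= -2  ⇒  (1, 1/2, 1, -3/2)
     R1 -= 2·R0  ⇒  (0, -5, -2, 7)
     R2 -= 3·R0  ⇒  (0, 5/2, -2, 13/2)
     R3 -= -2·R0  ⇒  (0, 4, 4, -3)
[2] R1 /= -5  ⇒  (0, 1, 2/5, -7/5)
     R0 -= 1/2·R1  ⇒  (1, 0, 4/5, -4/5)
     R2 -= 5/2·R1  ⇒  (0, 0, -3, 10)
     R3 -= 4·R1  ⇒  (0, 0, 12/5, 13/5)
[3] R2 /= -3  ⇒  (0, 0, 1, -10/3)
     R0 -= 4/5·R2  ⇒  (1, 0, 0, 28/15)
     R1 -= 2/5·R2  ⇒  (0, 1, 0, -1/15)
     R3 -= 12/5·R2  ⇒  (0, 0, 0, 53/5)
[4] R3 /= 53/5  ⇒  (0, 0, 0, 1)
     R0 -= 28/15·R3  ⇒  (1, 0, 0, 0)
     R1 -= -1/15·R3  ⇒  (0, 1, 0, 0)
     R2 -= -10/3·R3  ⇒  (0, 0, 1, 0)

rank = 4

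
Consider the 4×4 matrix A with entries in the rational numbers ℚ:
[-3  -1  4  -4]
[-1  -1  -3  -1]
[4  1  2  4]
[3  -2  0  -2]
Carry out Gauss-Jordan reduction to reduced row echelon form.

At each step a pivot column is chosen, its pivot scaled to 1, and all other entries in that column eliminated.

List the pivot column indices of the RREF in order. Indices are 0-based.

pivot columns: 0, 1, 2, 3

[1] R0 /= -3  ⇒  (1, 1/3, -4/3, 4/3)
     R1 -= -1·R0  ⇒  (0, -2/3, -13/3, 1/3)
     R2 -= 4·R0  ⇒  (0, -1/3, 22/3, -4/3)
     R3 -= 3·R0  ⇒  (0, -3, 4, -6)
[2] R1 /= -2/3  ⇒  (0, 1, 13/2, -1/2)
     R0 -= 1/3·R1  ⇒  (1, 0, -7/2, 3/2)
     R2 -= -1/3·R1  ⇒  (0, 0, 19/2, -3/2)
     R3 -= -3·R1  ⇒  (0, 0, 47/2, -15/2)
[3] R2 /= 19/2  ⇒  (0, 0, 1, -3/19)
     R0 -= -7/2·R2  ⇒  (1, 0, 0, 18/19)
     R1 -= 13/2·R2  ⇒  (0, 1, 0, 10/19)
     R3 -= 47/2·R2  ⇒  (0, 0, 0, -72/19)
[4] R3 /= -72/19  ⇒  (0, 0, 0, 1)
     R0 -= 18/19·R3  ⇒  (1, 0, 0, 0)
     R1 -= 10/19·R3  ⇒  (0, 1, 0, 0)
     R2 -= -3/19·R3  ⇒  (0, 0, 1, 0)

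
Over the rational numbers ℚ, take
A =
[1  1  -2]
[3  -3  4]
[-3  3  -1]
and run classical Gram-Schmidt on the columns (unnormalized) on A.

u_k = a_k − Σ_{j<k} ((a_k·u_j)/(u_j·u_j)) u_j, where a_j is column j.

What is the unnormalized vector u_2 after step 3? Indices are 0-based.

Step 1: u_0 = a_0 = (1, 3, -3).
Step 2: u_1 = a_1 − (-17/19)·u_0 = (36/19, -6/19, 6/19).
Step 3: u_2 = a_2 − (13/19)·u_0 − (-17/12)·u_1 = (0, 3/2, 3/2).

u_2 = (0, 3/2, 3/2)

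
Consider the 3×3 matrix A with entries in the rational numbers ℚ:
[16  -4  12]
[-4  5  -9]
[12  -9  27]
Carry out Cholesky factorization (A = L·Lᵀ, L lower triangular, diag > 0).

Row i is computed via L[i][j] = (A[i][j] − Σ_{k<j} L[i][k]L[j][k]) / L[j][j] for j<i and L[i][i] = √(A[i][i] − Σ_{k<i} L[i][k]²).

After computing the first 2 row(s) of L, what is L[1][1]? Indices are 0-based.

L[1][1] = 2

Step 1: L[0][0] = √(16) = 4.
  L[1][0] = (-4) / L[0][0] = -1.
Step 2: L[1][1] = √(4) = 2.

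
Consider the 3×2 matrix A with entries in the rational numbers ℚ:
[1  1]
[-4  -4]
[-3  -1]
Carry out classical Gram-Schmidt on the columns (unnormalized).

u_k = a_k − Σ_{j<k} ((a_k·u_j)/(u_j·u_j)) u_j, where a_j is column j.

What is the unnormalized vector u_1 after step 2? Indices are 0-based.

u_1 = (3/13, -12/13, 17/13)

Step 1: u_0 = a_0 = (1, -4, -3).
Step 2: u_1 = a_1 − (10/13)·u_0 = (3/13, -12/13, 17/13).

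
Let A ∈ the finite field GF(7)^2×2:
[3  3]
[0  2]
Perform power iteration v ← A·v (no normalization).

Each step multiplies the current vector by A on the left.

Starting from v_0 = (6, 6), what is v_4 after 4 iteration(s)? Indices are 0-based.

v_0 = (6, 6).
v_1 = A·v_0 = (1, 5).
v_2 = A·v_1 = (4, 3).
v_3 = A·v_2 = (0, 6).
v_4 = A·v_3 = (4, 5).

v_4 = (4, 5)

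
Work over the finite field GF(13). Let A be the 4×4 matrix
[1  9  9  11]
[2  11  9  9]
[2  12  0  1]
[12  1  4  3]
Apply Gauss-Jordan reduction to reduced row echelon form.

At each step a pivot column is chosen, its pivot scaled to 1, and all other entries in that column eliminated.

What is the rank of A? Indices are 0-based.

rank = 4

pivot(0,0)=1: scale R0 → (1, 9, 9, 11)
  clear (1,0): R1 −= (2)R0 → (0, 6, 4, 0)
  clear (2,0): R2 −= (2)R0 → (0, 7, 8, 5)
  clear (3,0): R3 −= (12)R0 → (0, 10, 0, 1)
pivot(1,1)=6: scale R1 → (0, 1, 5, 0)
  clear (0,1): R0 −= (9)R1 → (1, 0, 3, 11)
  clear (2,1): R2 −= (7)R1 → (0, 0, 12, 5)
  clear (3,1): R3 −= (10)R1 → (0, 0, 2, 1)
pivot(2,2)=12: scale R2 → (0, 0, 1, 8)
  clear (0,2): R0 −= (3)R2 → (1, 0, 0, 0)
  clear (1,2): R1 −= (5)R2 → (0, 1, 0, 12)
  clear (3,2): R3 −= (2)R2 → (0, 0, 0, 11)
pivot(3,3)=11: scale R3 → (0, 0, 0, 1)
  clear (1,3): R1 −= (12)R3 → (0, 1, 0, 0)
  clear (2,3): R2 −= (8)R3 → (0, 0, 1, 0)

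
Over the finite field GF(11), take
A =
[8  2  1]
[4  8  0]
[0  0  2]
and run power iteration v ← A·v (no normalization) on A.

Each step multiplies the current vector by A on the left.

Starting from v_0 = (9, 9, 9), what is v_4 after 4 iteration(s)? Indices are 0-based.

v_4 = (9, 9, 1)

v_0 = (9, 9, 9).
v_1 = A·v_0 = (0, 9, 7).
v_2 = A·v_1 = (3, 6, 3).
v_3 = A·v_2 = (6, 5, 6).
v_4 = A·v_3 = (9, 9, 1).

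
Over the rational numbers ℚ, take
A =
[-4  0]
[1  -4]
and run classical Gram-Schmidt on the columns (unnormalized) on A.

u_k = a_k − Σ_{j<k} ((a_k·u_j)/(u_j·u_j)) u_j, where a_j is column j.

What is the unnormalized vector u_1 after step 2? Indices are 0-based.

Step 1: u_0 = a_0 = (-4, 1).
Step 2: u_1 = a_1 − (-4/17)·u_0 = (-16/17, -64/17).

u_1 = (-16/17, -64/17)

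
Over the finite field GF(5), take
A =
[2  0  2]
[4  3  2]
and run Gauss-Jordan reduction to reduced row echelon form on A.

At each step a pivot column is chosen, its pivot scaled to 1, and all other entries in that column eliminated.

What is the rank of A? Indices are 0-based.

step 1: normalize row 0 (÷2) = (1, 0, 1)
  row 1: subtract 4×row0 = (0, 3, 3)
step 2: normalize row 1 (÷3) = (0, 1, 1)

rank = 2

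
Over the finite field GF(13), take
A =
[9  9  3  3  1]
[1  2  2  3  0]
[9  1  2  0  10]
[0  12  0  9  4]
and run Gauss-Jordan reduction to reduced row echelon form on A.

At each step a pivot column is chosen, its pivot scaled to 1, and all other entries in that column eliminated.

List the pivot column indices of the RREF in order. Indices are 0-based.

pivot(0,0)=9: scale R0 → (1, 1, 9, 9, 3)
  clear (1,0): R1 −= (1)R0 → (0, 1, 6, 7, 10)
  clear (2,0): R2 −= (9)R0 → (0, 5, 12, 10, 9)
pivot(1,1)=1: scale R1 → (0, 1, 6, 7, 10)
  clear (0,1): R0 −= (1)R1 → (1, 0, 3, 2, 6)
  clear (2,1): R2 −= (5)R1 → (0, 0, 8, 1, 11)
  clear (3,1): R3 −= (12)R1 → (0, 0, 6, 3, 1)
pivot(2,2)=8: scale R2 → (0, 0, 1, 5, 3)
  clear (0,2): R0 −= (3)R2 → (1, 0, 0, 0, 10)
  clear (1,2): R1 −= (6)R2 → (0, 1, 0, 3, 5)
  clear (3,2): R3 −= (6)R2 → (0, 0, 0, 12, 9)
pivot(3,3)=12: scale R3 → (0, 0, 0, 1, 4)
  clear (1,3): R1 −= (3)R3 → (0, 1, 0, 0, 6)
  clear (2,3): R2 −= (5)R3 → (0, 0, 1, 0, 9)

pivot columns: 0, 1, 2, 3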